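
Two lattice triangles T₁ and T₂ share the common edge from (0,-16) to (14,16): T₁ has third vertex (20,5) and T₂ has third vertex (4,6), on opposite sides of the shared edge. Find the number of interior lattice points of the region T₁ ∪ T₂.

The union is the simple quadrilateral with vertices (0,-16), (20,5), (14,16), (4,6) in order.
Using the shoelace formula, 2A = |[0·5 − 20·(-16)] + [20·16 − 14·5] + [14·6 − 4·16] + [4·(-16) − 0·6]| = 526, so the area is 263.
Summing gcd(|Δx|,|Δy|) over the edges gives the boundary count: gcd(20,21) + gcd(6,11) + gcd(10,10) + gcd(4,22) = 1+1+10+2 = 14.
By Pick's theorem I = A − B/2 + 1 = 263 − 14/2 + 1 = 257.

257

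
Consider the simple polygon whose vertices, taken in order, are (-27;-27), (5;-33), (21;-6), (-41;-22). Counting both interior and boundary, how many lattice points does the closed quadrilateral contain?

751

The shoelace formula gives twice the area as |((-27)·(-33) − 5·(-27)) + (5·(-6) − 21·(-33)) + (21·(-22) − (-41)·(-6)) + ((-41)·(-27) − (-27)·(-22))| = 1494, so the area is 747.
Summing gcd(|Δx|,|Δy|) over the edges gives the boundary count: gcd(32,6) + gcd(16,27) + gcd(62,16) + gcd(14,5) = 2+1+2+1 = 6.
Pick's theorem gives I = A − B/2 + 1 = 747 − 6/2 + 1 = 745, so the closed region contains I + B = 745 + 6 = 751 lattice points.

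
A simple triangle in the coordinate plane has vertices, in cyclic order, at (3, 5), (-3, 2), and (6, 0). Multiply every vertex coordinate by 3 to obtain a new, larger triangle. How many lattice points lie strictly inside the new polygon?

Using the shoelace formula, 2A = |(3·2 − (-3)·5) + ((-3)·0 − 6·2) + (6·5 − 3·0)| = 39, so the area is 19.5.
Along each edge there are gcd(|Δx|,|Δy|)+1 lattice points, so counting each shared vertex once the boundary has gcd(6,3) + gcd(9,2) + gcd(3,5) = 3+1+1 = 5.
Scaling by 3 multiplies the area by 3² = 9 (so the new area is 175.5) and multiplies the boundary lattice-point count by 3, giving 15.
By Pick's theorem, the interior count of the dilated polygon is 175.5 − 15/2 + 1 = 169.

169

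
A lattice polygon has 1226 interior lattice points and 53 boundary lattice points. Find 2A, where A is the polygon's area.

2503

Pick's theorem states A = I + B/2 − 1, so A = 1226 + 53/2 − 1 = 2503/2.
Hence 2A = 2503.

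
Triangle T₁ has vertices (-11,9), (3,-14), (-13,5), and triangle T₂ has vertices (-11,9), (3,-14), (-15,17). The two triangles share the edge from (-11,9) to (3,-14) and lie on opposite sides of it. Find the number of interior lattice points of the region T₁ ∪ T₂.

The union is the simple quadrilateral with vertices (-11,9), (-13,5), (3,-14), (-15,17) in order.
Using the shoelace formula, 2A = |((-11)·5 − (-13)·9) + ((-13)·(-14) − 3·5) + (3·17 − (-15)·(-14)) + ((-15)·9 − (-11)·17)| = 122, so the area is 61.
Summing gcd(|Δx|,|Δy|) over the edges gives the boundary count: gcd(2,4) + gcd(16,19) + gcd(18,31) + gcd(4,8) = 2+1+1+4 = 8.
By Pick's theorem I = A − B/2 + 1 = 61 − 8/2 + 1 = 58.

58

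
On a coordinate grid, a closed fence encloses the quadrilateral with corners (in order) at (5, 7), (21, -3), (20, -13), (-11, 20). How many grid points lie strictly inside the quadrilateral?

Using the shoelace formula, 2A = |[5·(-3) − 21·7] + [21·(-13) − 20·(-3)] + [20·20 − (-11)·(-13)] + [(-11)·7 − 5·20]| = 295, so the area is 295/2.
The number of boundary lattice points is Σ gcd(|Δx|,|Δy|) = gcd(16,10) + gcd(1,10) + gcd(31,33) + gcd(16,13) = 2+1+1+1 = 5.
Pick's theorem gives I = A − B/2 + 1 = 295/2 − 5/2 + 1 = 146.

146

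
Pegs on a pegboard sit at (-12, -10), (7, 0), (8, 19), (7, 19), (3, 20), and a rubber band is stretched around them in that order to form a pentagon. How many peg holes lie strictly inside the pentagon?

249

Using the shoelace formula, 2A = |[(-12)·0 − 7·(-10)] + [7·19 − 8·0] + [8·19 − 7·19] + [7·20 − 3·19] + [3·(-10) − (-12)·20]| = 515, so the area is 515/2.
The number of boundary lattice points is Σ gcd(|Δx|,|Δy|) = gcd(19,10) + gcd(1,19) + gcd(1,0) + gcd(4,1) + gcd(15,30) = 1+1+1+1+15 = 19.
By Pick's theorem A = I + B/2 − 1, so I = 515/2 − 19/2 + 1 = 249.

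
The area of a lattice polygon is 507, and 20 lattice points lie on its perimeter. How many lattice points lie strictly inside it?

498

Pick's theorem A = I + B/2 − 1 rearranges to I = A − B/2 + 1 = 507 − 20/2 + 1 = 498.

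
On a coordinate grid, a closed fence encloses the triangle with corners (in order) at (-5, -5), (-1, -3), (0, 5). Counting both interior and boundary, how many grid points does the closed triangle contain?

20

The shoelace formula gives twice the area as |[(-5)·(-3) − (-1)·(-5)] + [(-1)·5 − 0·(-3)] + [0·(-5) − (-5)·5]| = 30, so the area is 15.
Along each edge there are gcd(|Δx|,|Δy|)+1 lattice points, so counting each shared vertex once the boundary has gcd(4,2) + gcd(1,8) + gcd(5,10) = 2+1+5 = 8.
Pick's theorem gives I = A − B/2 + 1 = 15 − 8/2 + 1 = 12, so the closed region contains I + B = 12 + 8 = 20 lattice points.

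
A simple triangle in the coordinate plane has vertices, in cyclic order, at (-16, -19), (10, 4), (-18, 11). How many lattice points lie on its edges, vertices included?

10

The number of boundary lattice points is Σ gcd(|Δx|,|Δy|) = gcd(26,23) + gcd(28,7) + gcd(2,30) = 1+7+2 = 10.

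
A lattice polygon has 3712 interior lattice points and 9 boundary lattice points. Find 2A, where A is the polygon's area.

Pick's theorem states A = I + B/2 − 1, so A = 3712 + 9/2 − 1 = 7431/2.
Hence 2A = 7431.

7431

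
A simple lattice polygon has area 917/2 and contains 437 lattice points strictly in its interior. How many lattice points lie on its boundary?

Pick's theorem gives A = I + B/2 − 1, so B = 2(A − I + 1) = 2(917/2 − 437 + 1) = 45.

45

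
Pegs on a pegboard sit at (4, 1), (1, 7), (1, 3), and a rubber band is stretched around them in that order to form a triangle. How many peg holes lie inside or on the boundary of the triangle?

By the shoelace formula, twice the signed area is |(4·7 − 1·1) + (1·3 − 1·7) + (1·1 − 4·3)| = 12, so the area is 6.
Summing gcd(|Δx|,|Δy|) over the edges gives the boundary count: gcd(3,6) + gcd(0,4) + gcd(3,2) = 3+4+1 = 8.
Pick's theorem gives I = A − B/2 + 1 = 6 − 8/2 + 1 = 3, so the closed region contains I + B = 3 + 8 = 11 lattice points.

11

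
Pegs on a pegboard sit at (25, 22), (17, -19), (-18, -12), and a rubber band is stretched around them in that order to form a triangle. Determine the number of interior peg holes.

Using the shoelace formula, 2A = |[25·(-19) − 17·22] + [17·(-12) − (-18)·(-19)] + [(-18)·22 − 25·(-12)]| = 1491, so the area is 745.5.
Summing gcd(|Δx|,|Δy|) over the edges gives the boundary count: gcd(8,41) + gcd(35,7) + gcd(43,34) = 1+7+1 = 9.
Pick's theorem gives I = A − B/2 + 1 = 745.5 − 9/2 + 1 = 742.

742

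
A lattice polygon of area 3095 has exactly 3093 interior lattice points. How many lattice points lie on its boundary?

6

Pick's theorem gives A = I + B/2 − 1, so B = 2(A − I + 1) = 2(3095 − 3093 + 1) = 6.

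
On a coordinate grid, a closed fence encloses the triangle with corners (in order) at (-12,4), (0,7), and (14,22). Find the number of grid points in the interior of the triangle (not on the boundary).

By the shoelace formula, twice the signed area is |((-12)·7 − 0·4) + (0·22 − 14·7) + (14·4 − (-12)·22)| = 138, so the area is 69.
Summing gcd(|Δx|,|Δy|) over the edges gives the boundary count: gcd(12,3) + gcd(14,15) + gcd(26,18) = 3+1+2 = 6.
Pick's theorem gives I = A − B/2 + 1 = 69 − 6/2 + 1 = 67.

67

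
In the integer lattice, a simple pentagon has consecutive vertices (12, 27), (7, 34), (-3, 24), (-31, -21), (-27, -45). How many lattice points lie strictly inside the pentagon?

The shoelace formula gives twice the area as |[12·34 − 7·27] + [7·24 − (-3)·34] + [(-3)·(-21) − (-31)·24] + [(-31)·(-45) − (-27)·(-21)] + [(-27)·27 − 12·(-45)]| = 1935, so the area is 1935/2.
The number of boundary lattice points is Σ gcd(|Δx|,|Δy|) = gcd(5,7) + gcd(10,10) + gcd(28,45) + gcd(4,24) + gcd(39,72) = 1+10+1+4+3 = 19.
Pick's theorem gives I = A − B/2 + 1 = 1935/2 − 19/2 + 1 = 959.

959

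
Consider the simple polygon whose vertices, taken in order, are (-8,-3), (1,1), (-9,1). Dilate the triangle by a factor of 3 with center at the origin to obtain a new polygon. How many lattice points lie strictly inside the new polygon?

Using the shoelace formula, 2A = |[(-8)·1 − 1·(-3)] + [1·1 − (-9)·1] + [(-9)·(-3) − (-8)·1]| = 40, so the area is 20.
Along each edge there are gcd(|Δx|,|Δy|)+1 lattice points, so counting each shared vertex once the boundary has gcd(9,4) + gcd(10,0) + gcd(1,4) = 1+10+1 = 12.
Scaling by 3 multiplies the area by 3² = 9 (so the new area is 180) and multiplies the boundary lattice-point count by 3, giving 36.
By Pick's theorem, the interior count of the dilated polygon is 180 − 36/2 + 1 = 163.

163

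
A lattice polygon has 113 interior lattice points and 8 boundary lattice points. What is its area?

116

By Pick's theorem, A = I + B/2 − 1 = 113 + 8/2 − 1 = 116.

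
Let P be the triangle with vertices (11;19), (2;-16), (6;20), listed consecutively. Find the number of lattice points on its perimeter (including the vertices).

Along each edge there are gcd(|Δx|,|Δy|)+1 lattice points, so counting each shared vertex once the boundary has gcd(9,35) + gcd(4,36) + gcd(5,1) = 1+4+1 = 6.

6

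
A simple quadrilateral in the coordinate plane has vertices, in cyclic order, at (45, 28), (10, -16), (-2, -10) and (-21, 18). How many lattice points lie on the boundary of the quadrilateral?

Along each edge there are gcd(|Δx|,|Δy|)+1 lattice points, so counting each shared vertex once the boundary has gcd(35,44) + gcd(12,6) + gcd(19,28) + gcd(66,10) = 1+6+1+2 = 10.

10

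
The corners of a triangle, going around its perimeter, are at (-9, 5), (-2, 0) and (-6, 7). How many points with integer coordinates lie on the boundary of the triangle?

The number of boundary lattice points is Σ gcd(|Δx|,|Δy|) = gcd(7,5) + gcd(4,7) + gcd(3,2) = 1+1+1 = 3.

3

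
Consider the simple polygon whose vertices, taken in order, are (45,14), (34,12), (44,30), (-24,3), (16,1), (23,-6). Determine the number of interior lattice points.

898

The shoelace formula gives twice the area as |(45·12 − 34·14) + (34·30 − 44·12) + (44·3 − (-24)·30) + ((-24)·1 − 16·3) + (16·(-6) − 23·1) + (23·14 − 45·(-6))| = 1809, so the area is 904.5.
Along each edge there are gcd(|Δx|,|Δy|)+1 lattice points, so counting each shared vertex once the boundary has gcd(11,2) + gcd(10,18) + gcd(68,27) + gcd(40,2) + gcd(7,7) + gcd(22,20) = 1+2+1+2+7+2 = 15.
By Pick's theorem A = I + B/2 − 1, so I = 904.5 − 15/2 + 1 = 898.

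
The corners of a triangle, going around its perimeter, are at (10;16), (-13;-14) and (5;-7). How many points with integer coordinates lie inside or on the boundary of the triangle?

The shoelace formula gives twice the area as |(10·(-14) − (-13)·16) + ((-13)·(-7) − 5·(-14)) + (5·16 − 10·(-7))| = 379, so the area is 189.5.
Along each edge there are gcd(|Δx|,|Δy|)+1 lattice points, so counting each shared vertex once the boundary has gcd(23,30) + gcd(18,7) + gcd(5,23) = 1+1+1 = 3.
Pick's theorem gives I = A − B/2 + 1 = 189.5 − 3/2 + 1 = 189, so the closed region contains I + B = 189 + 3 = 192 lattice points.

192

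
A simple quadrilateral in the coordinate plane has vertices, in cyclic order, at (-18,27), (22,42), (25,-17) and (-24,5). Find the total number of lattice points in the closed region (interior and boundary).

1813

The shoelace formula gives twice the area as |((-18)·42 − 22·27) + (22·(-17) − 25·42) + (25·5 − (-24)·(-17)) + ((-24)·27 − (-18)·5)| = 3615, so the area is 1807.5.
Summing gcd(|Δx|,|Δy|) over the edges gives the boundary count: gcd(40,15) + gcd(3,59) + gcd(49,22) + gcd(6,22) = 5+1+1+2 = 9.
Pick's theorem gives I = A − B/2 + 1 = 1807.5 − 9/2 + 1 = 1804, so the closed region contains I + B = 1804 + 9 = 1813 lattice points.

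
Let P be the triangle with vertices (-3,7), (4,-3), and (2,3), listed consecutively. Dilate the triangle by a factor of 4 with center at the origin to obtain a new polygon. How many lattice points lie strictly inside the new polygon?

169

The shoelace formula gives twice the area as |[(-3)·(-3) − 4·7] + [4·3 − 2·(-3)] + [2·7 − (-3)·3]| = 22, so the area is 11.
The number of boundary lattice points is Σ gcd(|Δx|,|Δy|) = gcd(7,10) + gcd(2,6) + gcd(5,4) = 1+2+1 = 4.
Scaling by 4 multiplies the area by 4² = 16 (so the new area is 176) and multiplies the boundary lattice-point count by 4, giving 16.
By Pick's theorem, the interior count of the dilated polygon is 176 − 16/2 + 1 = 169.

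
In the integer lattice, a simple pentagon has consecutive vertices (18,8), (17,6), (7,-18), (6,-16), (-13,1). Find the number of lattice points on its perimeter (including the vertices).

Along each edge there are gcd(|Δx|,|Δy|)+1 lattice points, so counting each shared vertex once the boundary has gcd(1,2) + gcd(10,24) + gcd(1,2) + gcd(19,17) + gcd(31,7) = 1+2+1+1+1 = 6.

6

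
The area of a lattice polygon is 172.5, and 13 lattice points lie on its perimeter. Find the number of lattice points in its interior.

Pick's theorem A = I + B/2 − 1 rearranges to I = A − B/2 + 1 = 172.5 − 13/2 + 1 = 167.

167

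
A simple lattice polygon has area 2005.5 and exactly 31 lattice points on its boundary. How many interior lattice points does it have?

1991

Pick's theorem A = I + B/2 − 1 rearranges to I = A − B/2 + 1 = 2005.5 − 31/2 + 1 = 1991.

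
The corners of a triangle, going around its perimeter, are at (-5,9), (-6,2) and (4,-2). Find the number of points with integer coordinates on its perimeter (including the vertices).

Summing gcd(|Δx|,|Δy|) over the edges gives the boundary count: gcd(1,7) + gcd(10,4) + gcd(9,11) = 1+2+1 = 4.

4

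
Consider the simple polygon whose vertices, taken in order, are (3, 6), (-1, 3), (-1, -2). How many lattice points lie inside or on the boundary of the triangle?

16

By the shoelace formula, twice the signed area is |[3·3 − (-1)·6] + [(-1)·(-2) − (-1)·3] + [(-1)·6 − 3·(-2)]| = 20, so the area is 10.
Along each edge there are gcd(|Δx|,|Δy|)+1 lattice points, so counting each shared vertex once the boundary has gcd(4,3) + gcd(0,5) + gcd(4,8) = 1+5+4 = 10.
Pick's theorem gives I = A − B/2 + 1 = 10 − 10/2 + 1 = 6, so the closed region contains I + B = 6 + 10 = 16 lattice points.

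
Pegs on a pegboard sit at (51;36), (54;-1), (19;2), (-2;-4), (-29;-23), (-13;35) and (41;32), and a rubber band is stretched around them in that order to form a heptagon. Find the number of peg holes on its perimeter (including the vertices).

13

Along each edge there are gcd(|Δx|,|Δy|)+1 lattice points, so counting each shared vertex once the boundary has gcd(3,37) + gcd(35,3) + gcd(21,6) + gcd(27,19) + gcd(16,58) + gcd(54,3) + gcd(10,4) = 1+1+3+1+2+3+2 = 13.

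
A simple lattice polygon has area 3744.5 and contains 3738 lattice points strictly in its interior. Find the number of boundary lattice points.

Pick's theorem gives A = I + B/2 − 1, so B = 2(A − I + 1) = 2(3744.5 − 3738 + 1) = 15.

15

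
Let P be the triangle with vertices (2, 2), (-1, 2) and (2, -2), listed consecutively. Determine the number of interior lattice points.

By the shoelace formula, twice the signed area is |[2·2 − (-1)·2] + [(-1)·(-2) − 2·2] + [2·2 − 2·(-2)]| = 12, so the area is 6.
Summing gcd(|Δx|,|Δy|) over the edges gives the boundary count: gcd(3,0) + gcd(3,4) + gcd(0,4) = 3+1+4 = 8.
Pick's theorem gives I = A − B/2 + 1 = 6 − 8/2 + 1 = 3.

3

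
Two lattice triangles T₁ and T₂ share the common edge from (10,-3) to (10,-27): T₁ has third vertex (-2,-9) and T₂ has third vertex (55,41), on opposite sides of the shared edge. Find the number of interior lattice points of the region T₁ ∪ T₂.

The union is the simple quadrilateral with vertices (10,-3), (-2,-9), (10,-27), (55,41) in order.
Using the shoelace formula, 2A = |[10·(-9) − (-2)·(-3)] + [(-2)·(-27) − 10·(-9)] + [10·41 − 55·(-27)] + [55·(-3) − 10·41]| = 1368, so the area is 684.
Along each edge there are gcd(|Δx|,|Δy|)+1 lattice points, so counting each shared vertex once the boundary has gcd(12,6) + gcd(12,18) + gcd(45,68) + gcd(45,44) = 6+6+1+1 = 14.
By Pick's theorem I = A − B/2 + 1 = 684 − 14/2 + 1 = 678.

678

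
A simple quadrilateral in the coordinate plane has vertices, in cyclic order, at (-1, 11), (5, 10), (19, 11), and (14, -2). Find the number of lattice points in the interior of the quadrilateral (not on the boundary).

The shoelace formula gives twice the area as |((-1)·10 − 5·11) + (5·11 − 19·10) + (19·(-2) − 14·11) + (14·11 − (-1)·(-2))| = 240, so the area is 120.
The number of boundary lattice points is Σ gcd(|Δx|,|Δy|) = gcd(6,1) + gcd(14,1) + gcd(5,13) + gcd(15,13) = 1+1+1+1 = 4.
By Pick's theorem A = I + B/2 − 1, so I = 120 − 4/2 + 1 = 119.

119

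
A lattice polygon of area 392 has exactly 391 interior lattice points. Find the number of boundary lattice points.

4

Pick's theorem gives A = I + B/2 − 1, so B = 2(A − I + 1) = 2(392 − 391 + 1) = 4.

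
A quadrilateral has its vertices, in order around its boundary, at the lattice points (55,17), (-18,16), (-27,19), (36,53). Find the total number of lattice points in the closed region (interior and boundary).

1575

Using the shoelace formula, 2A = |[55·16 − (-18)·17] + [(-18)·19 − (-27)·16] + [(-27)·53 − 36·19] + [36·17 − 55·53]| = 3142, so the area is 1571.
The number of boundary lattice points is Σ gcd(|Δx|,|Δy|) = gcd(73,1) + gcd(9,3) + gcd(63,34) + gcd(19,36) = 1+3+1+1 = 6.
Pick's theorem gives I = A − B/2 + 1 = 1571 − 6/2 + 1 = 1569, so the closed region contains I + B = 1569 + 6 = 1575 lattice points.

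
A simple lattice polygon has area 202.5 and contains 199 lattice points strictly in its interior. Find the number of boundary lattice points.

9

Pick's theorem gives A = I + B/2 − 1, so B = 2(A − I + 1) = 2(202.5 − 199 + 1) = 9.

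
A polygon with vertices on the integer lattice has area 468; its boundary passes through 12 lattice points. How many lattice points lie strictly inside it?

463

Pick's theorem A = I + B/2 − 1 rearranges to I = A − B/2 + 1 = 468 − 12/2 + 1 = 463.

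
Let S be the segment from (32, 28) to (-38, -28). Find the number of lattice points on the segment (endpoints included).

The number of lattice points on a segment between lattice points is gcd(|Δx|,|Δy|) + 1 = gcd(70,56) + 1 = 14 + 1 = 15.

15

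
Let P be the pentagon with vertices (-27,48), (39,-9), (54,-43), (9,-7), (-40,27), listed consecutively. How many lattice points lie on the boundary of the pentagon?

15

Summing gcd(|Δx|,|Δy|) over the edges gives the boundary count: gcd(66,57) + gcd(15,34) + gcd(45,36) + gcd(49,34) + gcd(13,21) = 3+1+9+1+1 = 15.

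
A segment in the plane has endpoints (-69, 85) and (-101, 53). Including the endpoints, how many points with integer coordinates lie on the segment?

33

The number of lattice points on a segment between lattice points is gcd(|Δx|,|Δy|) + 1 = gcd(32,32) + 1 = 32 + 1 = 33.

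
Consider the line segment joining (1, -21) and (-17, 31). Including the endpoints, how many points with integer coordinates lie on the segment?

The number of lattice points on a segment between lattice points is gcd(|Δx|,|Δy|) + 1 = gcd(18,52) + 1 = 2 + 1 = 3.

3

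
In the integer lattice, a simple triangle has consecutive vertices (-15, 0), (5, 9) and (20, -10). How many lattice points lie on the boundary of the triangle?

The number of boundary lattice points is Σ gcd(|Δx|,|Δy|) = gcd(20,9) + gcd(15,19) + gcd(35,10) = 1+1+5 = 7.

7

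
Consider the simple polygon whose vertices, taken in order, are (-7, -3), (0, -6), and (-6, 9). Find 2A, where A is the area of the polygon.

87

By the shoelace formula, twice the signed area is |((-7)·(-6) − 0·(-3)) + (0·9 − (-6)·(-6)) + ((-6)·(-3) − (-7)·9)| = 87, so the area is 43.5.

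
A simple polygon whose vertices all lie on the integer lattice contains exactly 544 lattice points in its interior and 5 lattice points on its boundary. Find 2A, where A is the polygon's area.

Pick's theorem states A = I + B/2 − 1, so A = 544 + 5/2 − 1 = 1091/2.
Hence 2A = 1091.

1091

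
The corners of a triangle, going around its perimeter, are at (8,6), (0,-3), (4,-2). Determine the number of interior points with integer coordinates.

The shoelace formula gives twice the area as |[8·(-3) − 0·6] + [0·(-2) − 4·(-3)] + [4·6 − 8·(-2)]| = 28, so the area is 14.
The number of boundary lattice points is Σ gcd(|Δx|,|Δy|) = gcd(8,9) + gcd(4,1) + gcd(4,8) = 1+1+4 = 6.
By Pick's theorem A = I + B/2 − 1, so I = 14 − 6/2 + 1 = 12.

12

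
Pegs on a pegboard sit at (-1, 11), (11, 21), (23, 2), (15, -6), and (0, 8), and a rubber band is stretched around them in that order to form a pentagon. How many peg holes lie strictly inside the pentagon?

By the shoelace formula, twice the signed area is |((-1)·21 − 11·11) + (11·2 − 23·21) + (23·(-6) − 15·2) + (15·8 − 0·(-6)) + (0·11 − (-1)·8)| = 643, so the area is 321.5.
The number of boundary lattice points is Σ gcd(|Δx|,|Δy|) = gcd(12,10) + gcd(12,19) + gcd(8,8) + gcd(15,14) + gcd(1,3) = 2+1+8+1+1 = 13.
By Pick's theorem A = I + B/2 − 1, so I = 321.5 − 13/2 + 1 = 316.

316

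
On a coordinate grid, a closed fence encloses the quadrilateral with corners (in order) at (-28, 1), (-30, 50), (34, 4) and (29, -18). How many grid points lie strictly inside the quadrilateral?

The shoelace formula gives twice the area as |[(-28)·50 − (-30)·1] + [(-30)·4 − 34·50] + [34·(-18) − 29·4] + [29·1 − (-28)·(-18)]| = 4393, so the area is 2196.5.
Summing gcd(|Δx|,|Δy|) over the edges gives the boundary count: gcd(2,49) + gcd(64,46) + gcd(5,22) + gcd(57,19) = 1+2+1+19 = 23.
By Pick's theorem A = I + B/2 − 1, so I = 2196.5 − 23/2 + 1 = 2186.

2186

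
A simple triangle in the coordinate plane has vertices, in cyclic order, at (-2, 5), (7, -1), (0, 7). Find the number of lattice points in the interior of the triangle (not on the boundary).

Using the shoelace formula, 2A = |((-2)·(-1) − 7·5) + (7·7 − 0·(-1)) + (0·5 − (-2)·7)| = 30, so the area is 15.
The number of boundary lattice points is Σ gcd(|Δx|,|Δy|) = gcd(9,6) + gcd(7,8) + gcd(2,2) = 3+1+2 = 6.
Pick's theorem gives I = A − B/2 + 1 = 15 − 6/2 + 1 = 13.

13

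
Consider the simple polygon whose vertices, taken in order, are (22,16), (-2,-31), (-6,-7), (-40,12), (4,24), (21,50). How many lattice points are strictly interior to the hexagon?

The shoelace formula gives twice the area as |[22·(-31) − (-2)·16] + [(-2)·(-7) − (-6)·(-31)] + [(-6)·12 − (-40)·(-7)] + [(-40)·24 − 4·12] + [4·50 − 21·24] + [21·16 − 22·50]| = 3250, so the area is 1625.
Summing gcd(|Δx|,|Δy|) over the edges gives the boundary count: gcd(24,47) + gcd(4,24) + gcd(34,19) + gcd(44,12) + gcd(17,26) + gcd(1,34) = 1+4+1+4+1+1 = 12.
By Pick's theorem A = I + B/2 − 1, so I = 1625 − 12/2 + 1 = 1620.

1620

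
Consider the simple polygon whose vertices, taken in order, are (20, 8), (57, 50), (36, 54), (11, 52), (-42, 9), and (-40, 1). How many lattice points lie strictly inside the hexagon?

2678

The shoelace formula gives twice the area as |(20·50 − 57·8) + (57·54 − 36·50) + (36·52 − 11·54) + (11·9 − (-42)·52) + ((-42)·1 − (-40)·9) + ((-40)·8 − 20·1)| = 5361, so the area is 2680.5.
Summing gcd(|Δx|,|Δy|) over the edges gives the boundary count: gcd(37,42) + gcd(21,4) + gcd(25,2) + gcd(53,43) + gcd(2,8) + gcd(60,7) = 1+1+1+1+2+1 = 7.
By Pick's theorem A = I + B/2 − 1, so I = 2680.5 − 7/2 + 1 = 2678.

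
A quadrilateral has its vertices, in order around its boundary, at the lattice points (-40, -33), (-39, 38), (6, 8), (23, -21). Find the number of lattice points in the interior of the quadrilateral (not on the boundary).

The shoelace formula gives twice the area as |[(-40)·38 − (-39)·(-33)] + [(-39)·8 − 6·38] + [6·(-21) − 23·8] + [23·(-33) − (-40)·(-21)]| = 5256, so the area is 2628.
Summing gcd(|Δx|,|Δy|) over the edges gives the boundary count: gcd(1,71) + gcd(45,30) + gcd(17,29) + gcd(63,12) = 1+15+1+3 = 20.
Pick's theorem gives I = A − B/2 + 1 = 2628 − 20/2 + 1 = 2619.

2619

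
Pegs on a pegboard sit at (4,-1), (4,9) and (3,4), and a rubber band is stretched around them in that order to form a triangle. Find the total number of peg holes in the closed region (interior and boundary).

Using the shoelace formula, 2A = |[4·9 − 4·(-1)] + [4·4 − 3·9] + [3·(-1) − 4·4]| = 10, so the area is 5.
Along each edge there are gcd(|Δx|,|Δy|)+1 lattice points, so counting each shared vertex once the boundary has gcd(0,10) + gcd(1,5) + gcd(1,5) = 10+1+1 = 12.
Pick's theorem gives I = A − B/2 + 1 = 5 − 12/2 + 1 = 0, so the closed region contains I + B = 0 + 12 = 12 lattice points.

12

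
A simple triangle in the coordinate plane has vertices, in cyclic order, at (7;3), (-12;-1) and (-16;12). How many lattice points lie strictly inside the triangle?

Using the shoelace formula, 2A = |(7·(-1) − (-12)·3) + ((-12)·12 − (-16)·(-1)) + ((-16)·3 − 7·12)| = 263, so the area is 263/2.
Summing gcd(|Δx|,|Δy|) over the edges gives the boundary count: gcd(19,4) + gcd(4,13) + gcd(23,9) = 1+1+1 = 3.
By Pick's theorem A = I + B/2 − 1, so I = 263/2 − 3/2 + 1 = 131.

131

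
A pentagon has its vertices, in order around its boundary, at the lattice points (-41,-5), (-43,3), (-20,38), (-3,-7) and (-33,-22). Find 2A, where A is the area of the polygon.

The shoelace formula gives twice the area as |[(-41)·3 − (-43)·(-5)] + [(-43)·38 − (-20)·3] + [(-20)·(-7) − (-3)·38] + [(-3)·(-22) − (-33)·(-7)] + [(-33)·(-5) − (-41)·(-22)]| = 2560, so the area is 1280.

2560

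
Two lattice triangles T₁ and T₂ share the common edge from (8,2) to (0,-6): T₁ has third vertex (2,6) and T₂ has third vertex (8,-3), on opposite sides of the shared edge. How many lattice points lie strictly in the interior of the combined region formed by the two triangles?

The union is the simple quadrilateral with vertices (8,2), (2,6), (0,-6), (8,-3) in order.
Using the shoelace formula, 2A = |[8·6 − 2·2] + [2·(-6) − 0·6] + [0·(-3) − 8·(-6)] + [8·2 − 8·(-3)]| = 120, so the area is 60.
Along each edge there are gcd(|Δx|,|Δy|)+1 lattice points, so counting each shared vertex once the boundary has gcd(6,4) + gcd(2,12) + gcd(8,3) + gcd(0,5) = 2+2+1+5 = 10.
By Pick's theorem I = A − B/2 + 1 = 60 − 10/2 + 1 = 56.

56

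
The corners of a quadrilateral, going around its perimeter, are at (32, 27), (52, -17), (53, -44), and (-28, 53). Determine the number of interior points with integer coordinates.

2102

Using the shoelace formula, 2A = |(32·(-17) − 52·27) + (52·(-44) − 53·(-17)) + (53·53 − (-28)·(-44)) + ((-28)·27 − 32·53)| = 4210, so the area is 2105.
Summing gcd(|Δx|,|Δy|) over the edges gives the boundary count: gcd(20,44) + gcd(1,27) + gcd(81,97) + gcd(60,26) = 4+1+1+2 = 8.
By Pick's theorem A = I + B/2 − 1, so I = 2105 − 8/2 + 1 = 2102.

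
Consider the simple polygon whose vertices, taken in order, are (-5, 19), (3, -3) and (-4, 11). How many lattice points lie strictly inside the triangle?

By the shoelace formula, twice the signed area is |[(-5)·(-3) − 3·19] + [3·11 − (-4)·(-3)] + [(-4)·19 − (-5)·11]| = 42, so the area is 21.
The number of boundary lattice points is Σ gcd(|Δx|,|Δy|) = gcd(8,22) + gcd(7,14) + gcd(1,8) = 2+7+1 = 10.
By Pick's theorem A = I + B/2 − 1, so I = 21 − 10/2 + 1 = 17.

17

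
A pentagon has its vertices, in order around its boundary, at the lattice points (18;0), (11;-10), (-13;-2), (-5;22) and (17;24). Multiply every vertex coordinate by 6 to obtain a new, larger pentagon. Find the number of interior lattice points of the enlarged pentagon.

Using the shoelace formula, 2A = |[18·(-10) − 11·0] + [11·(-2) − (-13)·(-10)] + [(-13)·22 − (-5)·(-2)] + [(-5)·24 − 17·22] + [17·0 − 18·24]| = 1554, so the area is 777.
The number of boundary lattice points is Σ gcd(|Δx|,|Δy|) = gcd(7,10) + gcd(24,8) + gcd(8,24) + gcd(22,2) + gcd(1,24) = 1+8+8+2+1 = 20.
Scaling by 6 multiplies the area by 6² = 36 (so the new area is 27972) and multiplies the boundary lattice-point count by 6, giving 120.
By Pick's theorem, the interior count of the dilated polygon is 27972 − 120/2 + 1 = 27913.

27913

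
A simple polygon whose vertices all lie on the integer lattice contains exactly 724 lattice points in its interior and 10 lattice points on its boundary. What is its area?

728

Pick's theorem states A = I + B/2 − 1, so A = 724 + 10/2 − 1 = 728.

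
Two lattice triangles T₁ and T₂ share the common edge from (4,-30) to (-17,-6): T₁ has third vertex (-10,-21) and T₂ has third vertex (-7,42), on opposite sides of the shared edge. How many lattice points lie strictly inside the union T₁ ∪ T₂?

The union is the simple quadrilateral with vertices (4,-30), (-10,-21), (-17,-6), (-7,42) in order.
The shoelace formula gives twice the area as |[4·(-21) − (-10)·(-30)] + [(-10)·(-6) − (-17)·(-21)] + [(-17)·42 − (-7)·(-6)] + [(-7)·(-30) − 4·42]| = 1395, so the area is 1395/2.
Summing gcd(|Δx|,|Δy|) over the edges gives the boundary count: gcd(14,9) + gcd(7,15) + gcd(10,48) + gcd(11,72) = 1+1+2+1 = 5.
By Pick's theorem I = A − B/2 + 1 = 1395/2 − 5/2 + 1 = 696.

696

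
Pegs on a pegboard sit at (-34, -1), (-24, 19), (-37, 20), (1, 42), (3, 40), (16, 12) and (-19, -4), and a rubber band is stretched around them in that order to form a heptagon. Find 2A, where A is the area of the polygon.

2664

By the shoelace formula, twice the signed area is |[(-34)·19 − (-24)·(-1)] + [(-24)·20 − (-37)·19] + [(-37)·42 − 1·20] + [1·40 − 3·42] + [3·12 − 16·40] + [16·(-4) − (-19)·12] + [(-19)·(-1) − (-34)·(-4)]| = 2664, so the area is 1332.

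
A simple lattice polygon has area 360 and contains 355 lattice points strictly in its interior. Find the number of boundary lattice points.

Pick's theorem gives A = I + B/2 − 1, so B = 2(A − I + 1) = 2(360 − 355 + 1) = 12.

12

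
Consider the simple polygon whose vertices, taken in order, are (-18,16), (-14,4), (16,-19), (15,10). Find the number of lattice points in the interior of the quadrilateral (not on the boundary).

Using the shoelace formula, 2A = |((-18)·4 − (-14)·16) + ((-14)·(-19) − 16·4) + (16·10 − 15·(-19)) + (15·16 − (-18)·10)| = 1219, so the area is 609.5.
Summing gcd(|Δx|,|Δy|) over the edges gives the boundary count: gcd(4,12) + gcd(30,23) + gcd(1,29) + gcd(33,6) = 4+1+1+3 = 9.
By Pick's theorem A = I + B/2 − 1, so I = 609.5 − 9/2 + 1 = 606.

606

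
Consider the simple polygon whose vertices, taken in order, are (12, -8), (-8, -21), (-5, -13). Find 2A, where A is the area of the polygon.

Using the shoelace formula, 2A = |(12·(-21) − (-8)·(-8)) + ((-8)·(-13) − (-5)·(-21)) + ((-5)·(-8) − 12·(-13))| = 121, so the area is 121/2.

121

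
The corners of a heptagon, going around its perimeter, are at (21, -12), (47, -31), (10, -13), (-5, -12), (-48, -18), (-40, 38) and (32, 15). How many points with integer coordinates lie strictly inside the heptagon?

By the shoelace formula, twice the signed area is |[21·(-31) − 47·(-12)] + [47·(-13) − 10·(-31)] + [10·(-12) − (-5)·(-13)] + [(-5)·(-18) − (-48)·(-12)] + [(-48)·38 − (-40)·(-18)] + [(-40)·15 − 32·38] + [32·(-12) − 21·15]| = 6118, so the area is 3059.
Summing gcd(|Δx|,|Δy|) over the edges gives the boundary count: gcd(26,19) + gcd(37,18) + gcd(15,1) + gcd(43,6) + gcd(8,56) + gcd(72,23) + gcd(11,27) = 1+1+1+1+8+1+1 = 14.
By Pick's theorem A = I + B/2 − 1, so I = 3059 − 14/2 + 1 = 3053.

3053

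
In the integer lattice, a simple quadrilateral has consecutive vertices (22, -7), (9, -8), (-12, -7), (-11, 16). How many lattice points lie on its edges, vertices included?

4

Along each edge there are gcd(|Δx|,|Δy|)+1 lattice points, so counting each shared vertex once the boundary has gcd(13,1) + gcd(21,1) + gcd(1,23) + gcd(33,23) = 1+1+1+1 = 4.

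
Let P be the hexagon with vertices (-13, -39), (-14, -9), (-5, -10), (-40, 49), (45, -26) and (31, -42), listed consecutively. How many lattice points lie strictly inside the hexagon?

2487

By the shoelace formula, twice the signed area is |((-13)·(-9) − (-14)·(-39)) + ((-14)·(-10) − (-5)·(-9)) + ((-5)·49 − (-40)·(-10)) + ((-40)·(-26) − 45·49) + (45·(-42) − 31·(-26)) + (31·(-39) − (-13)·(-42))| = 4983, so the area is 2491.5.
The number of boundary lattice points is Σ gcd(|Δx|,|Δy|) = gcd(1,30) + gcd(9,1) + gcd(35,59) + gcd(85,75) + gcd(14,16) + gcd(44,3) = 1+1+1+5+2+1 = 11.
Pick's theorem gives I = A − B/2 + 1 = 2491.5 − 11/2 + 1 = 2487.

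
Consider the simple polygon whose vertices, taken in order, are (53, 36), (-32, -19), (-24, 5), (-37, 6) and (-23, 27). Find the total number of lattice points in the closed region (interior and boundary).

By the shoelace formula, twice the signed area is |(53·(-19) − (-32)·36) + ((-32)·5 − (-24)·(-19)) + ((-24)·6 − (-37)·5) + ((-37)·27 − (-23)·6) + ((-23)·36 − 53·27)| = 3550, so the area is 1775.
Along each edge there are gcd(|Δx|,|Δy|)+1 lattice points, so counting each shared vertex once the boundary has gcd(85,55) + gcd(8,24) + gcd(13,1) + gcd(14,21) + gcd(76,9) = 5+8+1+7+1 = 22.
Pick's theorem gives I = A − B/2 + 1 = 1775 − 22/2 + 1 = 1765, so the closed region contains I + B = 1765 + 22 = 1787 lattice points.

1787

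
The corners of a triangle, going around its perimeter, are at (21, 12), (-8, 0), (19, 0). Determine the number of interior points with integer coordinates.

Using the shoelace formula, 2A = |[21·0 − (-8)·12] + [(-8)·0 − 19·0] + [19·12 − 21·0]| = 324, so the area is 162.
Along each edge there are gcd(|Δx|,|Δy|)+1 lattice points, so counting each shared vertex once the boundary has gcd(29,12) + gcd(27,0) + gcd(2,12) = 1+27+2 = 30.
By Pick's theorem A = I + B/2 − 1, so I = 162 − 30/2 + 1 = 148.

148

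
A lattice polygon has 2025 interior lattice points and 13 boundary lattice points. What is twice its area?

By Pick's theorem, A = I + B/2 − 1 = 2025 + 13/2 − 1 = 4061/2.
Hence 2A = 4061.

4061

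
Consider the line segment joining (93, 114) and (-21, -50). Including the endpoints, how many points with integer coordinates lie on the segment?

The number of lattice points on a segment between lattice points is gcd(|Δx|,|Δy|) + 1 = gcd(114,164) + 1 = 2 + 1 = 3.

3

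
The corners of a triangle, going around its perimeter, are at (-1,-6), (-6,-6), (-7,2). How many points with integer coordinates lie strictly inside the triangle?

17

Using the shoelace formula, 2A = |((-1)·(-6) − (-6)·(-6)) + ((-6)·2 − (-7)·(-6)) + ((-7)·(-6) − (-1)·2)| = 40, so the area is 20.
Along each edge there are gcd(|Δx|,|Δy|)+1 lattice points, so counting each shared vertex once the boundary has gcd(5,0) + gcd(1,8) + gcd(6,8) = 5+1+2 = 8.
Pick's theorem gives I = A − B/2 + 1 = 20 − 8/2 + 1 = 17.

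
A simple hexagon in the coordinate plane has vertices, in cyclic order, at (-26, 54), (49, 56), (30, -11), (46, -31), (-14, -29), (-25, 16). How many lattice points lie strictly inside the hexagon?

5194

By the shoelace formula, twice the signed area is |[(-26)·56 − 49·54] + [49·(-11) − 30·56] + [30·(-31) − 46·(-11)] + [46·(-29) − (-14)·(-31)] + [(-14)·16 − (-25)·(-29)] + [(-25)·54 − (-26)·16]| = 10396, so the area is 5198.
Along each edge there are gcd(|Δx|,|Δy|)+1 lattice points, so counting each shared vertex once the boundary has gcd(75,2) + gcd(19,67) + gcd(16,20) + gcd(60,2) + gcd(11,45) + gcd(1,38) = 1+1+4+2+1+1 = 10.
Pick's theorem gives I = A − B/2 + 1 = 5198 − 10/2 + 1 = 5194.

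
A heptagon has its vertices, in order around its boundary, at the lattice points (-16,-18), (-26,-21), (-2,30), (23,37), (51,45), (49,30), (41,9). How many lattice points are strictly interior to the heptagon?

Using the shoelace formula, 2A = |[(-16)·(-21) − (-26)·(-18)] + [(-26)·30 − (-2)·(-21)] + [(-2)·37 − 23·30] + [23·45 − 51·37] + [51·30 − 49·45] + [49·9 − 41·30] + [41·(-18) − (-16)·9]| = 4628, so the area is 2314.
Summing gcd(|Δx|,|Δy|) over the edges gives the boundary count: gcd(10,3) + gcd(24,51) + gcd(25,7) + gcd(28,8) + gcd(2,15) + gcd(8,21) + gcd(57,27) = 1+3+1+4+1+1+3 = 14.
By Pick's theorem A = I + B/2 − 1, so I = 2314 − 14/2 + 1 = 2308.

2308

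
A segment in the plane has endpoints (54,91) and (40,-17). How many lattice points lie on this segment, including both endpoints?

The number of lattice points on a segment between lattice points is gcd(|Δx|,|Δy|) + 1 = gcd(14,108) + 1 = 2 + 1 = 3.

3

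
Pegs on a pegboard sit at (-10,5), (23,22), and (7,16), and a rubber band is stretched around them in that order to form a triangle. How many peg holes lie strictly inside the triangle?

36

The shoelace formula gives twice the area as |((-10)·22 − 23·5) + (23·16 − 7·22) + (7·5 − (-10)·16)| = 74, so the area is 37.
The number of boundary lattice points is Σ gcd(|Δx|,|Δy|) = gcd(33,17) + gcd(16,6) + gcd(17,11) = 1+2+1 = 4.
Pick's theorem gives I = A − B/2 + 1 = 37 − 4/2 + 1 = 36.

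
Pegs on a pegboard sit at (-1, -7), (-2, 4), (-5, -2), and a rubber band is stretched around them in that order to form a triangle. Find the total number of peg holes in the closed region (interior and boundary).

Using the shoelace formula, 2A = |[(-1)·4 − (-2)·(-7)] + [(-2)·(-2) − (-5)·4] + [(-5)·(-7) − (-1)·(-2)]| = 39, so the area is 39/2.
The number of boundary lattice points is Σ gcd(|Δx|,|Δy|) = gcd(1,11) + gcd(3,6) + gcd(4,5) = 1+3+1 = 5.
Pick's theorem gives I = A − B/2 + 1 = 39/2 − 5/2 + 1 = 18, so the closed region contains I + B = 18 + 5 = 23 lattice points.

23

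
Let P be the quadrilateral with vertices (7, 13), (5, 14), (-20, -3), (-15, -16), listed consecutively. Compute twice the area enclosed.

490

By the shoelace formula, twice the signed area is |[7·14 − 5·13] + [5·(-3) − (-20)·14] + [(-20)·(-16) − (-15)·(-3)] + [(-15)·13 − 7·(-16)]| = 490, so the area is 245.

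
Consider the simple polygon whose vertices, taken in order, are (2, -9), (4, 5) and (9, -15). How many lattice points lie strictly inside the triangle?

By the shoelace formula, twice the signed area is |(2·5 − 4·(-9)) + (4·(-15) − 9·5) + (9·(-9) − 2·(-15))| = 110, so the area is 55.
Along each edge there are gcd(|Δx|,|Δy|)+1 lattice points, so counting each shared vertex once the boundary has gcd(2,14) + gcd(5,20) + gcd(7,6) = 2+5+1 = 8.
By Pick's theorem A = I + B/2 − 1, so I = 55 − 8/2 + 1 = 52.

52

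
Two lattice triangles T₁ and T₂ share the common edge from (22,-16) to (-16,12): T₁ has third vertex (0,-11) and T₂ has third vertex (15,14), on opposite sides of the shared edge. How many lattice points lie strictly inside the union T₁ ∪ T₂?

684

The union is the simple quadrilateral with vertices (22,-16), (0,-11), (-16,12), (15,14) in order.
The shoelace formula gives twice the area as |[22·(-11) − 0·(-16)] + [0·12 − (-16)·(-11)] + [(-16)·14 − 15·12] + [15·(-16) − 22·14]| = 1370, so the area is 685.
Along each edge there are gcd(|Δx|,|Δy|)+1 lattice points, so counting each shared vertex once the boundary has gcd(22,5) + gcd(16,23) + gcd(31,2) + gcd(7,30) = 1+1+1+1 = 4.
By Pick's theorem I = A − B/2 + 1 = 685 − 4/2 + 1 = 684.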